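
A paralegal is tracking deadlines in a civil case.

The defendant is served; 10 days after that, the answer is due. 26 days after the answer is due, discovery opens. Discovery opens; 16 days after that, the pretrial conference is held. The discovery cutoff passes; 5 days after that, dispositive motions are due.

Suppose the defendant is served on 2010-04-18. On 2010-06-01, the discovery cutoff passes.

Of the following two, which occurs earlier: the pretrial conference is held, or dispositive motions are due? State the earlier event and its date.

The defendant is served: Apr 18, 2010.
The answer is due: Apr 18, 2010 + 10 days = Apr 28, 2010.
Discovery opens: Apr 28, 2010 + 26 days = May 24, 2010.
The pretrial conference is held: May 24, 2010 + 16 days = Jun 9, 2010.
The discovery cutoff passes: Jun 1, 2010.
Dispositive motions are due: Jun 1, 2010 + 5 days = Jun 6, 2010.
Comparing: the pretrial conference is held on Jun 9, 2010 vs dispositive motions are due on Jun 6, 2010. Earlier: dispositive motions are due.

Dispositive motions are due — 2010-06-06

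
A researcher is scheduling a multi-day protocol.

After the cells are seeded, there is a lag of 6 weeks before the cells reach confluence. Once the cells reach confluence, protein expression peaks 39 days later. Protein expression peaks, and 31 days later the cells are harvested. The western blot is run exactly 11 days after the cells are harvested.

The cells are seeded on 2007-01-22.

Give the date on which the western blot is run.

The cells are seeded: Jan 22, 2007.
The cells reach confluence: Jan 22, 2007 + 6 weeks = Mar 5, 2007.
Protein expression peaks: Mar 5, 2007 + 39 days = Apr 13, 2007.
The cells are harvested: Apr 13, 2007 + 31 days = May 14, 2007.
The western blot is run: May 14, 2007 + 11 days = May 25, 2007.

2007-05-25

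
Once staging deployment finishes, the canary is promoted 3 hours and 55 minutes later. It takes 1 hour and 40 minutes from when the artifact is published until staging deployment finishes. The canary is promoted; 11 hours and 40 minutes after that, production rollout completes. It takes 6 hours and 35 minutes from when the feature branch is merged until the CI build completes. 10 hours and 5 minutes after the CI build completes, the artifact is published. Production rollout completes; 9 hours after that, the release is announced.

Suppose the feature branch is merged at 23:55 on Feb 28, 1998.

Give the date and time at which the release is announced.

The feature branch is merged: 23:55 Feb 28, 1998.
The CI build completes: 23:55 Feb 28, 1998 + 6h35m = 06:30 Mar 1, 1998.
The artifact is published: 06:30 Mar 1, 1998 + 10h05m = 16:35 Mar 1, 1998.
Staging deployment finishes: 16:35 Mar 1, 1998 + 1h40m = 18:15 Mar 1, 1998.
The canary is promoted: 18:15 Mar 1, 1998 + 3h55m = 22:10 Mar 1, 1998.
Production rollout completes: 22:10 Mar 1, 1998 + 11h40m = 09:50 Mar 2, 1998.
The release is announced: 09:50 Mar 2, 1998 + 9h = 18:50 Mar 2, 1998.

18:50 on Mar 2, 1998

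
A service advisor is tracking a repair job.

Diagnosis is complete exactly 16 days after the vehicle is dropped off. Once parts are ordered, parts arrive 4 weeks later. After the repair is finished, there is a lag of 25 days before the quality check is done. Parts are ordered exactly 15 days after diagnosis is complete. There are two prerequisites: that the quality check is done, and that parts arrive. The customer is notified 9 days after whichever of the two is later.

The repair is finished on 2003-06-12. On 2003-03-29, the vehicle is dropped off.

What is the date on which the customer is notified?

The repair is finished: Jun 12, 2003.
The quality check is done: Jun 12, 2003 + 25 days = Jul 7, 2003.
The vehicle is dropped off: Mar 29, 2003.
Diagnosis is complete: Mar 29, 2003 + 16 days = Apr 14, 2003.
Parts are ordered: Apr 14, 2003 + 15 days = Apr 29, 2003.
Parts arrive: Apr 29, 2003 + 4 weeks = May 27, 2003.
Both prerequisites met — the quality check is done (Jul 7, 2003), parts arrive (May 27, 2003); the later is Jul 7, 2003.
The customer is notified: Jul 7, 2003 + 9 days = Jul 16, 2003.

2003-07-16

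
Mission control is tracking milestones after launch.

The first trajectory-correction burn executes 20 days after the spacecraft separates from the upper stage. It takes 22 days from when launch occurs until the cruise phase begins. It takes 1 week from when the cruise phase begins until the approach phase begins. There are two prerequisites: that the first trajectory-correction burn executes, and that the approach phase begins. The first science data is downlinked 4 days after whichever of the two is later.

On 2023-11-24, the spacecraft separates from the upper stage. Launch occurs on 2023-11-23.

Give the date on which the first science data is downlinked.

The spacecraft separates from the upper stage: Nov 24, 2023.
The first trajectory-correction burn executes: Nov 24, 2023 + 20 days = Dec 14, 2023.
Launch occurs: Nov 23, 2023.
The cruise phase begins: Nov 23, 2023 + 22 days = Dec 15, 2023.
The approach phase begins: Dec 15, 2023 + 1 week = Dec 22, 2023.
Both prerequisites met — the first trajectory-correction burn executes (Dec 14, 2023), the approach phase begins (Dec 22, 2023); the later is Dec 22, 2023.
The first science data is downlinked: Dec 22, 2023 + 4 days = Dec 26, 2023.

2023-12-26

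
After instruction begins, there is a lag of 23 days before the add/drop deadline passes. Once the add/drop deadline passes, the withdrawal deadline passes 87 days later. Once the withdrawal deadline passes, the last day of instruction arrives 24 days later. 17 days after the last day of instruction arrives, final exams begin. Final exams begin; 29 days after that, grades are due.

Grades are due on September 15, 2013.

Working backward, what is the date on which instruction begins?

Grades are due: Sep 15, 2013.
Final exams begin: Sep 15, 2013 − 29 days = Aug 17, 2013.
The last day of instruction arrives: Aug 17, 2013 − 17 days = Jul 31, 2013.
The withdrawal deadline passes: Jul 31, 2013 − 24 days = Jul 7, 2013.
The add/drop deadline passes: Jul 7, 2013 − 87 days = Apr 11, 2013.
Instruction begins: Apr 11, 2013 − 23 days = Mar 19, 2013.

March 19, 2013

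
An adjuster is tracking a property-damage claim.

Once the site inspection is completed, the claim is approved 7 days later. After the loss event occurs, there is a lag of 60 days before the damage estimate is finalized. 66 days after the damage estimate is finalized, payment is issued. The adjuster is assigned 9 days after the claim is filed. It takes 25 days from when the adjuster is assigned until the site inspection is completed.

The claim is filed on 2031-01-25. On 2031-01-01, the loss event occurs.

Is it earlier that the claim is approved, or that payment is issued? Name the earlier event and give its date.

The claim is filed: Jan 25, 2031.
The adjuster is assigned: Jan 25, 2031 + 9 days = Feb 3, 2031.
The site inspection is completed: Feb 3, 2031 + 25 days = Feb 28, 2031.
The claim is approved: Feb 28, 2031 + 7 days = Mar 7, 2031.
The loss event occurs: Jan 1, 2031.
The damage estimate is finalized: Jan 1, 2031 + 60 days = Mar 2, 2031.
Payment is issued: Mar 2, 2031 + 66 days = May 7, 2031.
Comparing: the claim is approved on Mar 7, 2031 vs payment is issued on May 7, 2031. Earlier: the claim is approved.

The claim is approved — 2031-03-07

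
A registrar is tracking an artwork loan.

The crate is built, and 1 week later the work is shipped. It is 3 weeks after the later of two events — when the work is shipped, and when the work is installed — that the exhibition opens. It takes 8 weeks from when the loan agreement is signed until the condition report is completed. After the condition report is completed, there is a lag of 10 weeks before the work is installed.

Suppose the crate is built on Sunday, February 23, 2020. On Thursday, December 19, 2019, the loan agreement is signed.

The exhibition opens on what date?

Thursday, May 14, 2020

The crate is built: Feb 23, 2020.
The work is shipped: Feb 23, 2020 + 1 week = Mar 1, 2020.
The loan agreement is signed: Dec 19, 2019.
The condition report is completed: Dec 19, 2019 + 8 weeks = Feb 13, 2020.
The work is installed: Feb 13, 2020 + 10 weeks = Apr 23, 2020.
Both prerequisites met — the work is shipped (Mar 1, 2020), the work is installed (Apr 23, 2020); the later is Apr 23, 2020.
The exhibition opens: Apr 23, 2020 + 3 weeks = May 14, 2020.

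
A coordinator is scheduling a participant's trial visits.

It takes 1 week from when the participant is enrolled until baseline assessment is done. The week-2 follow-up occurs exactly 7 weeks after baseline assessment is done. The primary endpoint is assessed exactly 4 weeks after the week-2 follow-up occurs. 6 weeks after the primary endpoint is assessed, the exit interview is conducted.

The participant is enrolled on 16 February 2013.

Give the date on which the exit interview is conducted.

22 June 2013

The participant is enrolled: Feb 16, 2013.
Baseline assessment is done: Feb 16, 2013 + 1 week = Feb 23, 2013.
The week-2 follow-up occurs: Feb 23, 2013 + 7 weeks = Apr 13, 2013.
The primary endpoint is assessed: Apr 13, 2013 + 4 weeks = May 11, 2013.
The exit interview is conducted: May 11, 2013 + 6 weeks = Jun 22, 2013.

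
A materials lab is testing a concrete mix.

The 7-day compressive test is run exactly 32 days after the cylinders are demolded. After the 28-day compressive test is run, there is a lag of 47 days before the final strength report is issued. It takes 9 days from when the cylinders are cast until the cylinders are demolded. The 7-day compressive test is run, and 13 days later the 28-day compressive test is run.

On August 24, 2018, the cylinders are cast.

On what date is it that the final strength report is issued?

December 3, 2018

The cylinders are cast: Aug 24, 2018.
The cylinders are demolded: Aug 24, 2018 + 9 days = Sep 2, 2018.
The 7-day compressive test is run: Sep 2, 2018 + 32 days = Oct 4, 2018.
The 28-day compressive test is run: Oct 4, 2018 + 13 days = Oct 17, 2018.
The final strength report is issued: Oct 17, 2018 + 47 days = Dec 3, 2018.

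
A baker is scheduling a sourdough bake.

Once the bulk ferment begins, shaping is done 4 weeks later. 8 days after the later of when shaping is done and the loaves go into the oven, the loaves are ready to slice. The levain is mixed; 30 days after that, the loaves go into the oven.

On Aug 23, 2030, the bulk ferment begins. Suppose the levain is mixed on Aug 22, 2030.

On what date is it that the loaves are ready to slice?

The bulk ferment begins: Aug 23, 2030.
Shaping is done: Aug 23, 2030 + 4 weeks = Sep 20, 2030.
The levain is mixed: Aug 22, 2030.
The loaves go into the oven: Aug 22, 2030 + 30 days = Sep 21, 2030.
Both prerequisites met — shaping is done (Sep 20, 2030), the loaves go into the oven (Sep 21, 2030); the later is Sep 21, 2030.
The loaves are ready to slice: Sep 21, 2030 + 8 days = Sep 29, 2030.

Sep 29, 2030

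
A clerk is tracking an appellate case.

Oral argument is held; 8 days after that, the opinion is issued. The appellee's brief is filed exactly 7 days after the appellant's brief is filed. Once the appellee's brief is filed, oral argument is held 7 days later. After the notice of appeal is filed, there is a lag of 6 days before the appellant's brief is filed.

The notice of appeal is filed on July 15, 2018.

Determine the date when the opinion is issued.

The notice of appeal is filed: Jul 15, 2018.
The appellant's brief is filed: Jul 15, 2018 + 6 days = Jul 21, 2018.
The appellee's brief is filed: Jul 21, 2018 + 7 days = Jul 28, 2018.
Oral argument is held: Jul 28, 2018 + 7 days = Aug 4, 2018.
The opinion is issued: Aug 4, 2018 + 8 days = Aug 12, 2018.

August 12, 2018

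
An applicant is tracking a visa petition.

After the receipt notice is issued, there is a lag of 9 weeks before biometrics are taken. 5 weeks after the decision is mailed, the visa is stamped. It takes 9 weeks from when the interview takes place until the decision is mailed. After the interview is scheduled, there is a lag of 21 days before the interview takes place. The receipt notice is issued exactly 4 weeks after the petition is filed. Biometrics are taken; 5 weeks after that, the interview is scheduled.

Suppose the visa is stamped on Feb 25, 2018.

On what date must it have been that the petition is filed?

The visa is stamped: Feb 25, 2018.
The decision is mailed: Feb 25, 2018 − 5 weeks = Jan 21, 2018.
The interview takes place: Jan 21, 2018 − 9 weeks = Nov 19, 2017.
The interview is scheduled: Nov 19, 2017 − 21 days = Oct 29, 2017.
Biometrics are taken: Oct 29, 2017 − 5 weeks = Sep 24, 2017.
The receipt notice is issued: Sep 24, 2017 − 9 weeks = Jul 23, 2017.
The petition is filed: Jul 23, 2017 − 4 weeks = Jun 25, 2017.

Jun 25, 2017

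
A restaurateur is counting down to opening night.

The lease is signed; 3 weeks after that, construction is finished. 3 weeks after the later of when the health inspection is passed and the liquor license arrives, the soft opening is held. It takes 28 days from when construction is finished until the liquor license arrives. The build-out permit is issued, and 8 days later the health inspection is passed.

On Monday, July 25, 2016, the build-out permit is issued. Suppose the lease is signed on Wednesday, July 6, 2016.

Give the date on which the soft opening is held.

The build-out permit is issued: Jul 25, 2016.
The health inspection is passed: Jul 25, 2016 + 8 days = Aug 2, 2016.
The lease is signed: Jul 6, 2016.
Construction is finished: Jul 6, 2016 + 3 weeks = Jul 27, 2016.
The liquor license arrives: Jul 27, 2016 + 28 days = Aug 24, 2016.
Both prerequisites met — the health inspection is passed (Aug 2, 2016), the liquor license arrives (Aug 24, 2016); the later is Aug 24, 2016.
The soft opening is held: Aug 24, 2016 + 3 weeks = Sep 14, 2016.

Wednesday, September 14, 2016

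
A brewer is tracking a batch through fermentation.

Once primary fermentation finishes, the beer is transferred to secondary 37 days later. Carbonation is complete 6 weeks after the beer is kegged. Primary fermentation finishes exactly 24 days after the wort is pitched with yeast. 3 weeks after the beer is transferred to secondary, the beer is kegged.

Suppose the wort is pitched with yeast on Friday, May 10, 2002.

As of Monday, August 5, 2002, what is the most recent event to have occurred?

The beer is kegged

The wort is pitched with yeast: May 10, 2002.
Primary fermentation finishes: May 10, 2002 + 24 days = Jun 3, 2002.
The beer is transferred to secondary: Jun 3, 2002 + 37 days = Jul 10, 2002.
The beer is kegged: Jul 10, 2002 + 3 weeks = Jul 31, 2002.
Carbonation is complete: Jul 31, 2002 + 6 weeks = Sep 11, 2002.
Aug 5, 2002 falls between when the beer is kegged (Jul 31, 2002) and when carbonation is complete (Sep 11, 2002).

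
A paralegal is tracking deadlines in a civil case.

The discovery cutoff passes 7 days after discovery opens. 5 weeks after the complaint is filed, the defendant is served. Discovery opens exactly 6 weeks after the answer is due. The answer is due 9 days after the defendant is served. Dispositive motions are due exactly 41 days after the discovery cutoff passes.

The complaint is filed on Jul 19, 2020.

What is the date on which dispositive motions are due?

Nov 30, 2020

The complaint is filed: Jul 19, 2020.
The defendant is served: Jul 19, 2020 + 5 weeks = Aug 23, 2020.
The answer is due: Aug 23, 2020 + 9 days = Sep 1, 2020.
Discovery opens: Sep 1, 2020 + 6 weeks = Oct 13, 2020.
The discovery cutoff passes: Oct 13, 2020 + 7 days = Oct 20, 2020.
Dispositive motions are due: Oct 20, 2020 + 41 days = Nov 30, 2020.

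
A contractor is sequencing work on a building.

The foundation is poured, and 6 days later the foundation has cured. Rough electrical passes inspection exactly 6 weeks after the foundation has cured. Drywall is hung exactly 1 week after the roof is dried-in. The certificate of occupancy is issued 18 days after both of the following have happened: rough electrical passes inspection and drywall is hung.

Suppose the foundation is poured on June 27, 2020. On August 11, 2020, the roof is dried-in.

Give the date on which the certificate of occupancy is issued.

The foundation is poured: Jun 27, 2020.
The foundation has cured: Jun 27, 2020 + 6 days = Jul 3, 2020.
Rough electrical passes inspection: Jul 3, 2020 + 6 weeks = Aug 14, 2020.
The roof is dried-in: Aug 11, 2020.
Drywall is hung: Aug 11, 2020 + 1 week = Aug 18, 2020.
Both prerequisites met — rough electrical passes inspection (Aug 14, 2020), drywall is hung (Aug 18, 2020); the later is Aug 18, 2020.
The certificate of occupancy is issued: Aug 18, 2020 + 18 days = Sep 5, 2020.

September 5, 2020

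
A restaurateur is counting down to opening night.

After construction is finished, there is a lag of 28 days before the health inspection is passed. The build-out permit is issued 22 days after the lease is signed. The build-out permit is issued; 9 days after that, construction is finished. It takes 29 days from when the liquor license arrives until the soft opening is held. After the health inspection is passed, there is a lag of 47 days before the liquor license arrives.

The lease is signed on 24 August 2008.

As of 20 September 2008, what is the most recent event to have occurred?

The lease is signed: Aug 24, 2008.
The build-out permit is issued: Aug 24, 2008 + 22 days = Sep 15, 2008.
Construction is finished: Sep 15, 2008 + 9 days = Sep 24, 2008.
The health inspection is passed: Sep 24, 2008 + 28 days = Oct 22, 2008.
The liquor license arrives: Oct 22, 2008 + 47 days = Dec 8, 2008.
The soft opening is held: Dec 8, 2008 + 29 days = Jan 6, 2009.
Sep 20, 2008 falls between when the build-out permit is issued (Sep 15, 2008) and when construction is finished (Sep 24, 2008).

The build-out permit is issued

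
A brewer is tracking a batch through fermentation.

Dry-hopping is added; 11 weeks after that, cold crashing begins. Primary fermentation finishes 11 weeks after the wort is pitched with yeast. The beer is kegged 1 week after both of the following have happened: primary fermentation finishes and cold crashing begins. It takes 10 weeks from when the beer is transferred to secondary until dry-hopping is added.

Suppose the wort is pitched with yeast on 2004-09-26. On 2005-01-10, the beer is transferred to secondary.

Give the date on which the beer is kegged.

The wort is pitched with yeast: Sep 26, 2004.
Primary fermentation finishes: Sep 26, 2004 + 11 weeks = Dec 12, 2004.
The beer is transferred to secondary: Jan 10, 2005.
Dry-hopping is added: Jan 10, 2005 + 10 weeks = Mar 21, 2005.
Cold crashing begins: Mar 21, 2005 + 11 weeks = Jun 6, 2005.
Both prerequisites met — primary fermentation finishes (Dec 12, 2004), cold crashing begins (Jun 6, 2005); the later is Jun 6, 2005.
The beer is kegged: Jun 6, 2005 + 1 week = Jun 13, 2005.

2005-06-13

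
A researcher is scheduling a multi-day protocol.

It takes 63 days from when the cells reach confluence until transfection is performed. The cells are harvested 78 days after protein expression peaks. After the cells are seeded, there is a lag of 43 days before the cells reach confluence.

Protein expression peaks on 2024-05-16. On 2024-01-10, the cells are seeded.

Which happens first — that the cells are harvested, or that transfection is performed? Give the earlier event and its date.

Protein expression peaks: May 16, 2024.
The cells are harvested: May 16, 2024 + 78 days = Aug 2, 2024.
The cells are seeded: Jan 10, 2024.
The cells reach confluence: Jan 10, 2024 + 43 days = Feb 22, 2024.
Transfection is performed: Feb 22, 2024 + 63 days = Apr 25, 2024.
Comparing: the cells are harvested on Aug 2, 2024 vs transfection is performed on Apr 25, 2024. Earlier: transfection is performed.

Transfection is performed — 2024-04-25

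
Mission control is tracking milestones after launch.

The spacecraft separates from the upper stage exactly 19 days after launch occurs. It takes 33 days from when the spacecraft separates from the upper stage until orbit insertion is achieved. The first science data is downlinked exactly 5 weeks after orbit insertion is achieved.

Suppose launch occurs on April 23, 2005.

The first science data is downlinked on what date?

Launch occurs: Apr 23, 2005.
The spacecraft separates from the upper stage: Apr 23, 2005 + 19 days = May 12, 2005.
Orbit insertion is achieved: May 12, 2005 + 33 days = Jun 14, 2005.
The first science data is downlinked: Jun 14, 2005 + 5 weeks = Jul 19, 2005.

July 19, 2005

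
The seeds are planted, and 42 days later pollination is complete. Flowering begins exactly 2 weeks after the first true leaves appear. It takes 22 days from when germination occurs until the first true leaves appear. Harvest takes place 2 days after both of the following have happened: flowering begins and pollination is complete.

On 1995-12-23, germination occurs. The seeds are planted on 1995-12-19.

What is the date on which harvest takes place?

Germination occurs: Dec 23, 1995.
The first true leaves appear: Dec 23, 1995 + 22 days = Jan 14, 1996.
Flowering begins: Jan 14, 1996 + 2 weeks = Jan 28, 1996.
The seeds are planted: Dec 19, 1995.
Pollination is complete: Dec 19, 1995 + 42 days = Jan 30, 1996.
Both prerequisites met — flowering begins (Jan 28, 1996), pollination is complete (Jan 30, 1996); the later is Jan 30, 1996.
Harvest takes place: Jan 30, 1996 + 2 days = Feb 1, 1996.

1996-02-01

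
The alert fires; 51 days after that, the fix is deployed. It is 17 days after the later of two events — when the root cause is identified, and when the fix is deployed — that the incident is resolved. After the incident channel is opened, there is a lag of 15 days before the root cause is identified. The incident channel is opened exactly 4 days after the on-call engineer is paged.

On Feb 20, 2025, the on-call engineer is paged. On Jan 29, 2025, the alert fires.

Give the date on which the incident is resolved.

The on-call engineer is paged: Feb 20, 2025.
The incident channel is opened: Feb 20, 2025 + 4 days = Feb 24, 2025.
The root cause is identified: Feb 24, 2025 + 15 days = Mar 11, 2025.
The alert fires: Jan 29, 2025.
The fix is deployed: Jan 29, 2025 + 51 days = Mar 21, 2025.
Both prerequisites met — the root cause is identified (Mar 11, 2025), the fix is deployed (Mar 21, 2025); the later is Mar 21, 2025.
The incident is resolved: Mar 21, 2025 + 17 days = Apr 7, 2025.

Apr 7, 2025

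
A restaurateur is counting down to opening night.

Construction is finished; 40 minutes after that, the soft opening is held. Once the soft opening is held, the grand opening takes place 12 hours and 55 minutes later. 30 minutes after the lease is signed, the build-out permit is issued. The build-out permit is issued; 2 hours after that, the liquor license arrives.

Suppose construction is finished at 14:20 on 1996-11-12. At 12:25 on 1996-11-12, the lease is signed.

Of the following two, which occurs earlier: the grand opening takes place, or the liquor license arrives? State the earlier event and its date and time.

Construction is finished: 14:20 Nov 12, 1996.
The soft opening is held: 14:20 Nov 12, 1996 + 40m = 15:00 Nov 12, 1996.
The grand opening takes place: 15:00 Nov 12, 1996 + 12h55m = 03:55 Nov 13, 1996.
The lease is signed: 12:25 Nov 12, 1996.
The build-out permit is issued: 12:25 Nov 12, 1996 + 30m = 12:55 Nov 12, 1996.
The liquor license arrives: 12:55 Nov 12, 1996 + 2h = 14:55 Nov 12, 1996.
Comparing: the grand opening takes place at 03:55 Nov 13, 1996 vs the liquor license arrives at 14:55 Nov 12, 1996. Earlier: the liquor license arrives.

The liquor license arrives — 14:55 on 1996-11-12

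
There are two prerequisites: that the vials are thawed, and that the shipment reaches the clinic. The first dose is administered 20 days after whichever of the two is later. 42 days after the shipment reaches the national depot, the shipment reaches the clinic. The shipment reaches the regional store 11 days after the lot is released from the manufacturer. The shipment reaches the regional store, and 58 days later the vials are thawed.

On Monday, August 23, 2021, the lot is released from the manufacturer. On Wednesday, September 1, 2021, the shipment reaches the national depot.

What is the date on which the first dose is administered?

The lot is released from the manufacturer: Aug 23, 2021.
The shipment reaches the regional store: Aug 23, 2021 + 11 days = Sep 3, 2021.
The vials are thawed: Sep 3, 2021 + 58 days = Oct 31, 2021.
The shipment reaches the national depot: Sep 1, 2021.
The shipment reaches the clinic: Sep 1, 2021 + 42 days = Oct 13, 2021.
Both prerequisites met — the vials are thawed (Oct 31, 2021), the shipment reaches the clinic (Oct 13, 2021); the later is Oct 31, 2021.
The first dose is administered: Oct 31, 2021 + 20 days = Nov 20, 2021.

Saturday, November 20, 2021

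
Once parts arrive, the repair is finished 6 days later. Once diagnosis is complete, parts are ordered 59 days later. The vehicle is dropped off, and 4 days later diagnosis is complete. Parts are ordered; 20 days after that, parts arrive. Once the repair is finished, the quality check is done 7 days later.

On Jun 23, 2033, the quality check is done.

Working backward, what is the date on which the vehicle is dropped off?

Mar 19, 2033

The quality check is done: Jun 23, 2033.
The repair is finished: Jun 23, 2033 − 7 days = Jun 16, 2033.
Parts arrive: Jun 16, 2033 − 6 days = Jun 10, 2033.
Parts are ordered: Jun 10, 2033 − 20 days = May 21, 2033.
Diagnosis is complete: May 21, 2033 − 59 days = Mar 23, 2033.
The vehicle is dropped off: Mar 23, 2033 − 4 days = Mar 19, 2033.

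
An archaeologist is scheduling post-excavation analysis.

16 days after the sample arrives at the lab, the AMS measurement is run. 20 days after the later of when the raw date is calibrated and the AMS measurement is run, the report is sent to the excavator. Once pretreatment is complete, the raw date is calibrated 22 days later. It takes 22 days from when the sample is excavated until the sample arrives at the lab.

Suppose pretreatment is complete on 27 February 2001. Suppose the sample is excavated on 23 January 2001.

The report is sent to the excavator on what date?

10 April 2001

Pretreatment is complete: Feb 27, 2001.
The raw date is calibrated: Feb 27, 2001 + 22 days = Mar 21, 2001.
The sample is excavated: Jan 23, 2001.
The sample arrives at the lab: Jan 23, 2001 + 22 days = Feb 14, 2001.
The AMS measurement is run: Feb 14, 2001 + 16 days = Mar 2, 2001.
Both prerequisites met — the raw date is calibrated (Mar 21, 2001), the AMS measurement is run (Mar 2, 2001); the later is Mar 21, 2001.
The report is sent to the excavator: Mar 21, 2001 + 20 days = Apr 10, 2001.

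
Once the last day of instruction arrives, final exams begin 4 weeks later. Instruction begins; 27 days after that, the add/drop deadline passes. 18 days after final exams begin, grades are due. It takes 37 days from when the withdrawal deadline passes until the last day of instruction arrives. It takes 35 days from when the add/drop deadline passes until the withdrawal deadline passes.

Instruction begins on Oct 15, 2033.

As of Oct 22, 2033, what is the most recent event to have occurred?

Instruction begins: Oct 15, 2033.
The add/drop deadline passes: Oct 15, 2033 + 27 days = Nov 11, 2033.
The withdrawal deadline passes: Nov 11, 2033 + 35 days = Dec 16, 2033.
The last day of instruction arrives: Dec 16, 2033 + 37 days = Jan 22, 2034.
Final exams begin: Jan 22, 2034 + 4 weeks = Feb 19, 2034.
Grades are due: Feb 19, 2034 + 18 days = Mar 9, 2034.
Oct 22, 2033 falls between when instruction begins (Oct 15, 2033) and when the add/drop deadline passes (Nov 11, 2033).

Instruction begins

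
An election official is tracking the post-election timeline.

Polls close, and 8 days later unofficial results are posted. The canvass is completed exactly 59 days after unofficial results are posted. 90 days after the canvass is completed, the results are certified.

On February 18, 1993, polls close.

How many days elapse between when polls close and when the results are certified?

Causal path: polls close → unofficial results are posted → the canvass is completed → the results are certified.
Total delay along the path: 8 + 59 + 90 = 157 days.

157 days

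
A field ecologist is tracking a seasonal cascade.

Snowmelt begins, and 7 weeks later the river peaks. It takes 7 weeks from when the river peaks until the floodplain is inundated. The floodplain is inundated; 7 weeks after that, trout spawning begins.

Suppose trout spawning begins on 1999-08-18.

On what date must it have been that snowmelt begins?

1999-03-24

Trout spawning begins: Aug 18, 1999.
The floodplain is inundated: Aug 18, 1999 − 7 weeks = Jun 30, 1999.
The river peaks: Jun 30, 1999 − 7 weeks = May 12, 1999.
Snowmelt begins: May 12, 1999 − 7 weeks = Mar 24, 1999.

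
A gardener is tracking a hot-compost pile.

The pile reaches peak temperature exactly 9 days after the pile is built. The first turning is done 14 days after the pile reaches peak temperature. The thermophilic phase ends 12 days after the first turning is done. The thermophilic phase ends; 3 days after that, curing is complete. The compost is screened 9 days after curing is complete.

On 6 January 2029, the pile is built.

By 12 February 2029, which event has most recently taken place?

The thermophilic phase ends

The pile is built: Jan 6, 2029.
The pile reaches peak temperature: Jan 6, 2029 + 9 days = Jan 15, 2029.
The first turning is done: Jan 15, 2029 + 14 days = Jan 29, 2029.
The thermophilic phase ends: Jan 29, 2029 + 12 days = Feb 10, 2029.
Curing is complete: Feb 10, 2029 + 3 days = Feb 13, 2029.
The compost is screened: Feb 13, 2029 + 9 days = Feb 22, 2029.
Feb 12, 2029 falls between when the thermophilic phase ends (Feb 10, 2029) and when curing is complete (Feb 13, 2029).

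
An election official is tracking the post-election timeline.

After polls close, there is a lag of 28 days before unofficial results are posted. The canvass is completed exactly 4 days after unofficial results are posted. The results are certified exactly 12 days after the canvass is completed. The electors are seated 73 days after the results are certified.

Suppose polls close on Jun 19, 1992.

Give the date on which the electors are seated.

Polls close: Jun 19, 1992.
Unofficial results are posted: Jun 19, 1992 + 28 days = Jul 17, 1992.
The canvass is completed: Jul 17, 1992 + 4 days = Jul 21, 1992.
The results are certified: Jul 21, 1992 + 12 days = Aug 2, 1992.
The electors are seated: Aug 2, 1992 + 73 days = Oct 14, 1992.

Oct 14, 1992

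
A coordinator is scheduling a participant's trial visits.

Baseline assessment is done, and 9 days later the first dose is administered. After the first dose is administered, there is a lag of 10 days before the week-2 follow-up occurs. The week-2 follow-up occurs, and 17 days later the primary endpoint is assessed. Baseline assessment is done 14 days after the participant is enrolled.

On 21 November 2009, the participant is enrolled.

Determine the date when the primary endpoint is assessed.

10 January 2010

The participant is enrolled: Nov 21, 2009.
Baseline assessment is done: Nov 21, 2009 + 14 days = Dec 5, 2009.
The first dose is administered: Dec 5, 2009 + 9 days = Dec 14, 2009.
The week-2 follow-up occurs: Dec 14, 2009 + 10 days = Dec 24, 2009.
The primary endpoint is assessed: Dec 24, 2009 + 17 days = Jan 10, 2010.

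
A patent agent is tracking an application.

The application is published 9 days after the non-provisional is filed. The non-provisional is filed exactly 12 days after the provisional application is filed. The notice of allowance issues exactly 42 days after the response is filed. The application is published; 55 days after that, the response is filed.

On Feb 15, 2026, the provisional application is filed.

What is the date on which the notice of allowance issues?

The provisional application is filed: Feb 15, 2026.
The non-provisional is filed: Feb 15, 2026 + 12 days = Feb 27, 2026.
The application is published: Feb 27, 2026 + 9 days = Mar 8, 2026.
The response is filed: Mar 8, 2026 + 55 days = May 2, 2026.
The notice of allowance issues: May 2, 2026 + 42 days = Jun 13, 2026.

Jun 13, 2026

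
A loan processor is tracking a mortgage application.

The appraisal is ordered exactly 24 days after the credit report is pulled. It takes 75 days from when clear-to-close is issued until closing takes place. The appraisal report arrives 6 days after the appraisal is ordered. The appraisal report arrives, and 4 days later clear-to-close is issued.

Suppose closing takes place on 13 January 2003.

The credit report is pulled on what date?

Closing takes place: Jan 13, 2003.
Clear-to-close is issued: Jan 13, 2003 − 75 days = Oct 30, 2002.
The appraisal report arrives: Oct 30, 2002 − 4 days = Oct 26, 2002.
The appraisal is ordered: Oct 26, 2002 − 6 days = Oct 20, 2002.
The credit report is pulled: Oct 20, 2002 − 24 days = Sep 26, 2002.

26 September 2002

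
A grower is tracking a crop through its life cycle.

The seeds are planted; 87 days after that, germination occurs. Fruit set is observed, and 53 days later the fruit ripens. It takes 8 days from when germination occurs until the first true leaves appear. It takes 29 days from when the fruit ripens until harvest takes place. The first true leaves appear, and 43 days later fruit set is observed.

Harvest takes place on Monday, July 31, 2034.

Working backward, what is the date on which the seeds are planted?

Friday, December 23, 2033

Harvest takes place: Jul 31, 2034.
The fruit ripens: Jul 31, 2034 − 29 days = Jul 2, 2034.
Fruit set is observed: Jul 2, 2034 − 53 days = May 10, 2034.
The first true leaves appear: May 10, 2034 − 43 days = Mar 28, 2034.
Germination occurs: Mar 28, 2034 − 8 days = Mar 20, 2034.
The seeds are planted: Mar 20, 2034 − 87 days = Dec 23, 2033.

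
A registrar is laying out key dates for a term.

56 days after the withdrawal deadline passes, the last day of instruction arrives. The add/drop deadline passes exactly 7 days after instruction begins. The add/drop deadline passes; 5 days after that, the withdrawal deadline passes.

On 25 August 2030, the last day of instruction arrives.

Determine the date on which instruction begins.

The last day of instruction arrives: Aug 25, 2030.
The withdrawal deadline passes: Aug 25, 2030 − 56 days = Jun 30, 2030.
The add/drop deadline passes: Jun 30, 2030 − 5 days = Jun 25, 2030.
Instruction begins: Jun 25, 2030 − 7 days = Jun 18, 2030.

18 June 2030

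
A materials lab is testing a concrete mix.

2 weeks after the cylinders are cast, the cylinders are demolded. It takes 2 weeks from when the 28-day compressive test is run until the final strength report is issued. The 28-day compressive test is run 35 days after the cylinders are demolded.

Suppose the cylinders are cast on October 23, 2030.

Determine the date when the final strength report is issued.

The cylinders are cast: Oct 23, 2030.
The cylinders are demolded: Oct 23, 2030 + 2 weeks = Nov 6, 2030.
The 28-day compressive test is run: Nov 6, 2030 + 35 days = Dec 11, 2030.
The final strength report is issued: Dec 11, 2030 + 2 weeks = Dec 25, 2030.

December 25, 2030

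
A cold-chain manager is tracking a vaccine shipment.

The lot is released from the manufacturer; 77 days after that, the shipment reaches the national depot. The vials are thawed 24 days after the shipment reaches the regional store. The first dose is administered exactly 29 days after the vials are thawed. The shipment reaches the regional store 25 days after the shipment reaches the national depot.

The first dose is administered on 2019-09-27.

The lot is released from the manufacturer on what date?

2019-04-25

The first dose is administered: Sep 27, 2019.
The vials are thawed: Sep 27, 2019 − 29 days = Aug 29, 2019.
The shipment reaches the regional store: Aug 29, 2019 − 24 days = Aug 5, 2019.
The shipment reaches the national depot: Aug 5, 2019 − 25 days = Jul 11, 2019.
The lot is released from the manufacturer: Jul 11, 2019 − 77 days = Apr 25, 2019.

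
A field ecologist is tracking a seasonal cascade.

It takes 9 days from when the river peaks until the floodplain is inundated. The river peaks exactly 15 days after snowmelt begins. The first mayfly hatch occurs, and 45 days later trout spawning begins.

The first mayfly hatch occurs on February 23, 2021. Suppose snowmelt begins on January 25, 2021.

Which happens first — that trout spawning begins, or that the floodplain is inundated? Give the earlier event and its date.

The floodplain is inundated — February 18, 2021

The first mayfly hatch occurs: Feb 23, 2021.
Trout spawning begins: Feb 23, 2021 + 45 days = Apr 9, 2021.
Snowmelt begins: Jan 25, 2021.
The river peaks: Jan 25, 2021 + 15 days = Feb 9, 2021.
The floodplain is inundated: Feb 9, 2021 + 9 days = Feb 18, 2021.
Comparing: trout spawning begins on Apr 9, 2021 vs the floodplain is inundated on Feb 18, 2021. Earlier: the floodplain is inundated.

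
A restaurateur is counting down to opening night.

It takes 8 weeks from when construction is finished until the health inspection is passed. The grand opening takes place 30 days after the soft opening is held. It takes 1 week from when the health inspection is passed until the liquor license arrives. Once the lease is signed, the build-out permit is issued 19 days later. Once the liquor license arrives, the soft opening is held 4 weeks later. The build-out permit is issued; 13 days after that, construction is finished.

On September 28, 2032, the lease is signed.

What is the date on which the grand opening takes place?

The lease is signed: Sep 28, 2032.
The build-out permit is issued: Sep 28, 2032 + 19 days = Oct 17, 2032.
Construction is finished: Oct 17, 2032 + 13 days = Oct 30, 2032.
The health inspection is passed: Oct 30, 2032 + 8 weeks = Dec 25, 2032.
The liquor license arrives: Dec 25, 2032 + 1 week = Jan 1, 2033.
The soft opening is held: Jan 1, 2033 + 4 weeks = Jan 29, 2033.
The grand opening takes place: Jan 29, 2033 + 30 days = Feb 28, 2033.

February 28, 2033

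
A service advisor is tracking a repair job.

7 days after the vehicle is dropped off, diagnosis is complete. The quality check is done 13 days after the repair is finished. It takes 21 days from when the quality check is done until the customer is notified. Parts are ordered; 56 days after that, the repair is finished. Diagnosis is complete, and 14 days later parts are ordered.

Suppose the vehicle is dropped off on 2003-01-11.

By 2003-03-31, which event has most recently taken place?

The vehicle is dropped off: Jan 11, 2003.
Diagnosis is complete: Jan 11, 2003 + 7 days = Jan 18, 2003.
Parts are ordered: Jan 18, 2003 + 14 days = Feb 1, 2003.
The repair is finished: Feb 1, 2003 + 56 days = Mar 29, 2003.
The quality check is done: Mar 29, 2003 + 13 days = Apr 11, 2003.
The customer is notified: Apr 11, 2003 + 21 days = May 2, 2003.
Mar 31, 2003 falls between when the repair is finished (Mar 29, 2003) and when the quality check is done (Apr 11, 2003).

The repair is finished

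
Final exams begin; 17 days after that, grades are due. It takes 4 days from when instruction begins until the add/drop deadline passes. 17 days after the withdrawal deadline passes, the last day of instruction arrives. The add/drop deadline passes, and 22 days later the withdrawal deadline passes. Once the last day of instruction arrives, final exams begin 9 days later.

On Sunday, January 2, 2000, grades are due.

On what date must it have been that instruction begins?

Grades are due: Jan 2, 2000.
Final exams begin: Jan 2, 2000 − 17 days = Dec 16, 1999.
The last day of instruction arrives: Dec 16, 1999 − 9 days = Dec 7, 1999.
The withdrawal deadline passes: Dec 7, 1999 − 17 days = Nov 20, 1999.
The add/drop deadline passes: Nov 20, 1999 − 22 days = Oct 29, 1999.
Instruction begins: Oct 29, 1999 − 4 days = Oct 25, 1999.

Monday, October 25, 1999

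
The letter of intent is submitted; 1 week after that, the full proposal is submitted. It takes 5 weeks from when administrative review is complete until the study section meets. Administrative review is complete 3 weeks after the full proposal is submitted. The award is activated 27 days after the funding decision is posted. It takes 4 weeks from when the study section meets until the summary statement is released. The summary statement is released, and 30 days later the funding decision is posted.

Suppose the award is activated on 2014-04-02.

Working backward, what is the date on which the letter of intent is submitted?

2013-11-05

The award is activated: Apr 2, 2014.
The funding decision is posted: Apr 2, 2014 − 27 days = Mar 6, 2014.
The summary statement is released: Mar 6, 2014 − 30 days = Feb 4, 2014.
The study section meets: Feb 4, 2014 − 4 weeks = Jan 7, 2014.
Administrative review is complete: Jan 7, 2014 − 5 weeks = Dec 3, 2013.
The full proposal is submitted: Dec 3, 2013 − 3 weeks = Nov 12, 2013.
The letter of intent is submitted: Nov 12, 2013 − 1 week = Nov 5, 2013.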